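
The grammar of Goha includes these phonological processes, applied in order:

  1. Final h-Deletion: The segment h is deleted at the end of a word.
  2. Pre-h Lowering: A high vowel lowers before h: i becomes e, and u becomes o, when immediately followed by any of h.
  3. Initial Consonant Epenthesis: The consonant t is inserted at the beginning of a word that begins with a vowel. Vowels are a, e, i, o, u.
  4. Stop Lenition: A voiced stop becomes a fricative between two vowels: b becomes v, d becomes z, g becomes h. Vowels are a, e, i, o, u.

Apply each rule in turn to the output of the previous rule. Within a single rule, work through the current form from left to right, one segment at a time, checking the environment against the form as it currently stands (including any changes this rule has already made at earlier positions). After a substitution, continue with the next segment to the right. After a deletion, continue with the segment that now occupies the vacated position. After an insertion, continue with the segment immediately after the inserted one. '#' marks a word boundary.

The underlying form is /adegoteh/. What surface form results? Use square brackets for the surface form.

[tazehote]

1 Final h-Deletion: [adegoteh] → [adegote]
2 Pre-h Lowering: no change — [adegote]
3 Initial Consonant Epenthesis: [adegote] → [tadegote]
4 Stop Lenition: [tadegote] → [tazehote]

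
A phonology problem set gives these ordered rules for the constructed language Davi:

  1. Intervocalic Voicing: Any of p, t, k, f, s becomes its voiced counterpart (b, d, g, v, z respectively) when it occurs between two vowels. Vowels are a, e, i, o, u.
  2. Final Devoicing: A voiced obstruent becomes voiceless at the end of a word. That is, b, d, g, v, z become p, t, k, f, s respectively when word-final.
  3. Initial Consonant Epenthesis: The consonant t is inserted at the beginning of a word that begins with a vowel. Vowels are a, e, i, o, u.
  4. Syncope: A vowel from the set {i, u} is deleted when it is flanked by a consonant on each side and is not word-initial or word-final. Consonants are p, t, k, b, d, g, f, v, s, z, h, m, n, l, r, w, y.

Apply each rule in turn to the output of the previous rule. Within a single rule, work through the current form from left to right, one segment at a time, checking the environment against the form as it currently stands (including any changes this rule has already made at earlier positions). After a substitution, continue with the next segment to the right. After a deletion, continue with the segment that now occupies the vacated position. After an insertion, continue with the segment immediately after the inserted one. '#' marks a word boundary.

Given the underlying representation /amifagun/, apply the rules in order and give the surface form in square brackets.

1 Intervocalic Voicing: [amifagun] → [amivagun]
2 Final Devoicing: no change — [amivagun]
3 Initial Consonant Epenthesis: [amivagun] → [tamivagun]
4 Syncope: [tamivagun] → [tamvagn]

[tamvagn]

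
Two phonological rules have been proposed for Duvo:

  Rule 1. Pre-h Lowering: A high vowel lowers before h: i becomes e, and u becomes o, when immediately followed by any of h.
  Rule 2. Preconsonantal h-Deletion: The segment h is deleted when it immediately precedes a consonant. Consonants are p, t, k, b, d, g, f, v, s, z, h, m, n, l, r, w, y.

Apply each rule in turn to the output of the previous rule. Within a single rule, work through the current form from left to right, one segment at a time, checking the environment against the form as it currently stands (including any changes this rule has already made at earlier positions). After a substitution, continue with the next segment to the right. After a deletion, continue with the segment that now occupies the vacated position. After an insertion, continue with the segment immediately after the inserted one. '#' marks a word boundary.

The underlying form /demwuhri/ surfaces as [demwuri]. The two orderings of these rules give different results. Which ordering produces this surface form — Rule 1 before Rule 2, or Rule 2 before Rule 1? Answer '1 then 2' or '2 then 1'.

Order 1 then 2:
  1 Pre-h Lowering: [demwuhri] → [demwohri]
  2 Preconsonantal h-Deletion: [demwohri] → [demwori]
  result: [demwori]
Order 2 then 1:
  2 Preconsonantal h-Deletion: [demwuhri] → [demwuri]
  1 Pre-h Lowering: no change — [demwuri]
  result: [demwuri]

2 then 1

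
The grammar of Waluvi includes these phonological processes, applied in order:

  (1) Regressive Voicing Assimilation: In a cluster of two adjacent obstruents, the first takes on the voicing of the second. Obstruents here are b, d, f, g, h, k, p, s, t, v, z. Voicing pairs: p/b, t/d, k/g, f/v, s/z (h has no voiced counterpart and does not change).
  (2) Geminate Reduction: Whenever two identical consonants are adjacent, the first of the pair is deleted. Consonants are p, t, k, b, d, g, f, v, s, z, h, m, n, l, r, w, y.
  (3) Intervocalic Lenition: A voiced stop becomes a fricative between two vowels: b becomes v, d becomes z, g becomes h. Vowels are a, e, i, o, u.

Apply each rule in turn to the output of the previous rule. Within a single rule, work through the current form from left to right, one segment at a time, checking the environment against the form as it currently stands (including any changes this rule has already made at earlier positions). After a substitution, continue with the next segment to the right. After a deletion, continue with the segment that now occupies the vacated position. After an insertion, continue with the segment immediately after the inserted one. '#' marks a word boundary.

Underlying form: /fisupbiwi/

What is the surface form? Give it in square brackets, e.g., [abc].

[fisuviwi]

(1) Regressive Voicing Assimilation: [fisupbiwi] → [fisubbiwi]
(2) Geminate Reduction: [fisubbiwi] → [fisubiwi]
(3) Intervocalic Lenition: [fisubiwi] → [fisuviwi]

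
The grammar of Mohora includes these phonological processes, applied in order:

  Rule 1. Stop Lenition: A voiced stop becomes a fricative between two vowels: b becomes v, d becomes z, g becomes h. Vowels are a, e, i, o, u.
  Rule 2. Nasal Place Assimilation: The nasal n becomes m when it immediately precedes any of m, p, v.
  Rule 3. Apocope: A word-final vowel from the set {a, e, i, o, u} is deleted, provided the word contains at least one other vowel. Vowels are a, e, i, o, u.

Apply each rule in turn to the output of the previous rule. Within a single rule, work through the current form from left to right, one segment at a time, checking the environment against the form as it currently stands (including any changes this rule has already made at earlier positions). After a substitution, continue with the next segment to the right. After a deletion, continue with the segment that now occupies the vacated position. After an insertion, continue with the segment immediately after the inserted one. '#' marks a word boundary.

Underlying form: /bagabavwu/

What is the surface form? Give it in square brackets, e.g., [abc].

[bahavavw]

Rule 1 Stop Lenition: [bagabavwu] → [bahavavwu]
Rule 2 Nasal Place Assimilation: no change — [bahavavwu]
Rule 3 Apocope: [bahavavwu] → [bahavavw]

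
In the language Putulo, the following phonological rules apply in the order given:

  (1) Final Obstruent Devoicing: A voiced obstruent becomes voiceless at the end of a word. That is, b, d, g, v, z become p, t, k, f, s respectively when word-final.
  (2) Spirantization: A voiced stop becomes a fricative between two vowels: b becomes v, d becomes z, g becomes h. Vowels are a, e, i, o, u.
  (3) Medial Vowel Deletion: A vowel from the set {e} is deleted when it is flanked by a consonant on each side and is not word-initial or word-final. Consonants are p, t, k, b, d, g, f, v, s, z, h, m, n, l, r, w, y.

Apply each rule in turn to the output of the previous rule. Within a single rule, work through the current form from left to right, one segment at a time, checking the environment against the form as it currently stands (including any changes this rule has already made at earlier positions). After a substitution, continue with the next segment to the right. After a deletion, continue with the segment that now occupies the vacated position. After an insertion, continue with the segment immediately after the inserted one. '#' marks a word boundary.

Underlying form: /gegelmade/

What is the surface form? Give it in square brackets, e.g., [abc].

[ghlmaze]

(1) Final Obstruent Devoicing: no change — [gegelmade]
(2) Spirantization: [gegelmade] → [gehelmaze]
(3) Medial Vowel Deletion: [gehelmaze] → [ghlmaze]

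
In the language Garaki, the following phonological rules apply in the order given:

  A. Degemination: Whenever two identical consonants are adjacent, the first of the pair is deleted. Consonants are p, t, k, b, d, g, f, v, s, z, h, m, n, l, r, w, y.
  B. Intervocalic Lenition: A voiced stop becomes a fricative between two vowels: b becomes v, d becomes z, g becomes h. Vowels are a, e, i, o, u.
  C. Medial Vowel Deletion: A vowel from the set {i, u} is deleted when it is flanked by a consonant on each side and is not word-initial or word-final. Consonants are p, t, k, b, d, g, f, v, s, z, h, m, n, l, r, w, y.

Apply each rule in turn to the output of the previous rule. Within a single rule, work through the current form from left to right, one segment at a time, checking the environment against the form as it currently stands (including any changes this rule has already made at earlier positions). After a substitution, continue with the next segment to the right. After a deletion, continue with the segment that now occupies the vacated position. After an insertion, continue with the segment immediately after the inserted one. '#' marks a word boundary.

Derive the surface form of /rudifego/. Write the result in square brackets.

[rzfeho]

A Degemination: no change — [rudifego]
B Intervocalic Lenition: [rudifego] → [ruzifeho]
C Medial Vowel Deletion: [ruzifeho] → [rzfeho]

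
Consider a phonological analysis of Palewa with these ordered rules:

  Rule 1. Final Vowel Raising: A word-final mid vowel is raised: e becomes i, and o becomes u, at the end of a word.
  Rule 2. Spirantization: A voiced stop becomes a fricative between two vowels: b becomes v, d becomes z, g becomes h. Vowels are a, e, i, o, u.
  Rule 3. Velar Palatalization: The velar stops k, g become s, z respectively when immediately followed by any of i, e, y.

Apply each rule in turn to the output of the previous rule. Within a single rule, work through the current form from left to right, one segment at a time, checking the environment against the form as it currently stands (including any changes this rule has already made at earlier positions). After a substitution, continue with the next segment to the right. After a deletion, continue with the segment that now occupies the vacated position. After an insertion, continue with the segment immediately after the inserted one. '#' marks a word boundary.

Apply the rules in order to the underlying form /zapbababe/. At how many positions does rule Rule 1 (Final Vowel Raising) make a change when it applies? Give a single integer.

Rule 1 Final Vowel Raising: [zapbababe] → [zapbababi]
Rule 2 Spirantization: [zapbababi] → [zapbavavi]
Rule 3 Velar Palatalization: no change — [zapbavavi]
Rule Rule 1 changed 1 position(s).

1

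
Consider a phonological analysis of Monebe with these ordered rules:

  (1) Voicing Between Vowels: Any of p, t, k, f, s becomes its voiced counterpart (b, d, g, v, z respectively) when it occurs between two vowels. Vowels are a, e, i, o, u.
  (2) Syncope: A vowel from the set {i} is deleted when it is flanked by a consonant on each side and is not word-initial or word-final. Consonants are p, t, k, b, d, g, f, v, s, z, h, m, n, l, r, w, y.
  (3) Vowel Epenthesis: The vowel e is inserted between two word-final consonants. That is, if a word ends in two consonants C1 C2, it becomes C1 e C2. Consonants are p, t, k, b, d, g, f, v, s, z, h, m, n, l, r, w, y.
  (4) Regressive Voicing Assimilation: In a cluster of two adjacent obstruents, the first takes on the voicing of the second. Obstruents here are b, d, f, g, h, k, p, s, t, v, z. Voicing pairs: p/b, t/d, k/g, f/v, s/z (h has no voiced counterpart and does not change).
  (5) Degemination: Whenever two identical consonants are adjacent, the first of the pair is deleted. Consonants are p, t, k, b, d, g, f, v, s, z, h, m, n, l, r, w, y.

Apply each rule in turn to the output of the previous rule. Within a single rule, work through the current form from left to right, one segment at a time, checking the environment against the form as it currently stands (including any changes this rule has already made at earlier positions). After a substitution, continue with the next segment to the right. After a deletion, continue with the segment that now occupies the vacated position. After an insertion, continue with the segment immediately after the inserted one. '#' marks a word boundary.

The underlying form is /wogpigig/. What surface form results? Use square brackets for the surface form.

(1) Voicing Between Vowels: no change — [wogpigig]
(2) Syncope: [wogpigig] → [wogpgg]
(3) Vowel Epenthesis: [wogpgg] → [wogpgeg]
(4) Regressive Voicing Assimilation: [wogpgeg] → [wokbgeg]
(5) Degemination: no change — [wokbgeg]

[wokbgeg]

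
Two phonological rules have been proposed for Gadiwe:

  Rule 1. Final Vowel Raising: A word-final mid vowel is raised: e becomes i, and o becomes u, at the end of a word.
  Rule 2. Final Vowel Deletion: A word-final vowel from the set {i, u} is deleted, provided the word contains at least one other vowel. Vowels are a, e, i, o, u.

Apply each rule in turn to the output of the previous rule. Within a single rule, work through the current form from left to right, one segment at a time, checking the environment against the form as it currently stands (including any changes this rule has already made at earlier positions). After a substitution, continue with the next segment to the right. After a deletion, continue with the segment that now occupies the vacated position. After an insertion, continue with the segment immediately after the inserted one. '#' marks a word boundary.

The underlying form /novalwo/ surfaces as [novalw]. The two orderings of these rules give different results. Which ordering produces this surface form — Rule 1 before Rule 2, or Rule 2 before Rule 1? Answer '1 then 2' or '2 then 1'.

Order 1 then 2:
  1 Final Vowel Raising: [novalwo] → [novalwu]
  2 Final Vowel Deletion: [novalwu] → [novalw]
  result: [novalw]
Order 2 then 1:
  2 Final Vowel Deletion: no change — [novalwo]
  1 Final Vowel Raising: [novalwo] → [novalwu]
  result: [novalwu]

1 then 2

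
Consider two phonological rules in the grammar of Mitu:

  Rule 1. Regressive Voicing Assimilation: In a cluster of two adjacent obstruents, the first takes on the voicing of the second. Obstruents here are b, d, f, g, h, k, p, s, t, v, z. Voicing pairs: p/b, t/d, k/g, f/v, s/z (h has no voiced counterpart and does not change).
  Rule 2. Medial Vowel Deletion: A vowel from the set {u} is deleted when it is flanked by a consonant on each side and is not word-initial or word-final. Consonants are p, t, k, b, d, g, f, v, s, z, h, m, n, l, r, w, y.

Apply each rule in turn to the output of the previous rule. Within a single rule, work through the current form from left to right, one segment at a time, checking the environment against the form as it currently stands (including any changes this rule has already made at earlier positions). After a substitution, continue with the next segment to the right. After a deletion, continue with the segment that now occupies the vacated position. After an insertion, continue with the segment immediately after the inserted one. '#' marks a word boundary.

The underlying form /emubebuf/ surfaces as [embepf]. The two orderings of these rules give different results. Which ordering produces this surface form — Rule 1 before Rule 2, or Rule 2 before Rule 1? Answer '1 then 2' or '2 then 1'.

2 then 1

Order 1 then 2:
  1 Regressive Voicing Assimilation: no change — [emubebuf]
  2 Medial Vowel Deletion: [emubebuf] → [embebf]
  result: [embebf]
Order 2 then 1:
  2 Medial Vowel Deletion: [emubebuf] → [embebf]
  1 Regressive Voicing Assimilation: [embebf] → [embepf]
  result: [embepf]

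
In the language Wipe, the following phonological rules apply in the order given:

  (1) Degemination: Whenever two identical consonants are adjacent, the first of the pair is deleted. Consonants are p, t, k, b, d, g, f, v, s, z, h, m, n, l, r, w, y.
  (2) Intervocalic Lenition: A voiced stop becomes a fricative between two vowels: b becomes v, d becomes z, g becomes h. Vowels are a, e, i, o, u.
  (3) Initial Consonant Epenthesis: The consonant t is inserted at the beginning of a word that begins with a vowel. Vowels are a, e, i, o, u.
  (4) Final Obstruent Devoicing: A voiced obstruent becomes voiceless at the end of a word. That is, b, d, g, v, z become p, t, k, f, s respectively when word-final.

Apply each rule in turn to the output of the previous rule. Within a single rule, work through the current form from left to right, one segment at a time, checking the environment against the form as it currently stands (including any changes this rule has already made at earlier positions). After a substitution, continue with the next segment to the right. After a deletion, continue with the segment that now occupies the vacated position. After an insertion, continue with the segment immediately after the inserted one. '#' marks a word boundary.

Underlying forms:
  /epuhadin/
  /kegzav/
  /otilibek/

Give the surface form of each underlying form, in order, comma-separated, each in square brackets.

/epuhadin/:
  (1) Degemination: no change — [epuhadin]
  (2) Intervocalic Lenition: [epuhadin] → [epuhazin]
  (3) Initial Consonant Epenthesis: [epuhazin] → [tepuhazin]
  (4) Final Obstruent Devoicing: no change — [tepuhazin]
/kegzav/:
  (1) Degemination: no change — [kegzav]
  (2) Intervocalic Lenition: no change — [kegzav]
  (3) Initial Consonant Epenthesis: no change — [kegzav]
  (4) Final Obstruent Devoicing: [kegzav] → [kegzaf]
/otilibek/:
  (1) Degemination: no change — [otilibek]
  (2) Intervocalic Lenition: [otilibek] → [otilivek]
  (3) Initial Consonant Epenthesis: [otilivek] → [totilivek]
  (4) Final Obstruent Devoicing: no change — [totilivek]

[tepuhazin], [kegzaf], [totilivek]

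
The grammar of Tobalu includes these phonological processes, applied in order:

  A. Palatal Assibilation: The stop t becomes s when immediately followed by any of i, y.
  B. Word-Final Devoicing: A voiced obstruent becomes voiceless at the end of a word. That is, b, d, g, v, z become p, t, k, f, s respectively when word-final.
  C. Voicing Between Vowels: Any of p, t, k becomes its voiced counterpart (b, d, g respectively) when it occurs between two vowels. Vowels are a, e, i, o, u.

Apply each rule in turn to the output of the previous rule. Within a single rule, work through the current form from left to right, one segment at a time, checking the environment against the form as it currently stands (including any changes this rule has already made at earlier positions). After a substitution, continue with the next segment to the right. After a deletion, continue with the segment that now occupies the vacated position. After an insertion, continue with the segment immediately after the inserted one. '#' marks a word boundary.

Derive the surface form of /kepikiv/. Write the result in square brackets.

[kebigif]

A Palatal Assibilation: no change — [kepikiv]
B Word-Final Devoicing: [kepikiv] → [kepikif]
C Voicing Between Vowels: [kepikif] → [kebigif]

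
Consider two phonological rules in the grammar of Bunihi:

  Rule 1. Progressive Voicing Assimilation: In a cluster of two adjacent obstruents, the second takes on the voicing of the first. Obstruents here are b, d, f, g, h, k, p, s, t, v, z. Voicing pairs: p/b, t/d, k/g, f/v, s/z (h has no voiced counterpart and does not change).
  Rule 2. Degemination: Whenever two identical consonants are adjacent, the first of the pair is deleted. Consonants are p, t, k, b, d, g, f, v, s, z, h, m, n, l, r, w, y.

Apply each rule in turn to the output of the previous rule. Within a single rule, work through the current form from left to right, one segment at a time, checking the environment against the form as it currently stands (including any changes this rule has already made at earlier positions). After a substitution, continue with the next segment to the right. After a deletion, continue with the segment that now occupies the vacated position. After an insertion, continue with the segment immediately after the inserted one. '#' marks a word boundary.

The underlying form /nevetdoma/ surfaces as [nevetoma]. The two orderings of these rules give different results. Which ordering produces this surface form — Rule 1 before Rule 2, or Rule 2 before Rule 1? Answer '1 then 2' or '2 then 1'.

1 then 2

Order 1 then 2:
  1 Progressive Voicing Assimilation: [nevetdoma] → [nevettoma]
  2 Degemination: [nevettoma] → [nevetoma]
  result: [nevetoma]
Order 2 then 1:
  2 Degemination: no change — [nevetdoma]
  1 Progressive Voicing Assimilation: [nevetdoma] → [nevettoma]
  result: [nevettoma]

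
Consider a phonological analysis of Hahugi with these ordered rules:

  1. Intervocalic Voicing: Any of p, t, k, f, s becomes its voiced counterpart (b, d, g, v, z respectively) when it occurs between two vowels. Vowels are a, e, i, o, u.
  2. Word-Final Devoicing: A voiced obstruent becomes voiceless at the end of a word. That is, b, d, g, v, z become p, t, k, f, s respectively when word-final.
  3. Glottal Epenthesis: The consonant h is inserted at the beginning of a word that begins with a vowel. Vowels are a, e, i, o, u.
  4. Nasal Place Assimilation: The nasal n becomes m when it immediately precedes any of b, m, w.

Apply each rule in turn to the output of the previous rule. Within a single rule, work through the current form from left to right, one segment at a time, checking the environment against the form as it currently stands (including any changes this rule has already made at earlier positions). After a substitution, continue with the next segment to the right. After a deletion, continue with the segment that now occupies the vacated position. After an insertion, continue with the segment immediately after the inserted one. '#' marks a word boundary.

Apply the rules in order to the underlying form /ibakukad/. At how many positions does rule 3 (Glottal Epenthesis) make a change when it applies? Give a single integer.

1 Intervocalic Voicing: [ibakukad] → [ibagugad]
2 Word-Final Devoicing: [ibagugad] → [ibagugat]
3 Glottal Epenthesis: [ibagugat] → [hibagugat]
4 Nasal Place Assimilation: no change — [hibagugat]
Rule 3 changed 1 position(s).

1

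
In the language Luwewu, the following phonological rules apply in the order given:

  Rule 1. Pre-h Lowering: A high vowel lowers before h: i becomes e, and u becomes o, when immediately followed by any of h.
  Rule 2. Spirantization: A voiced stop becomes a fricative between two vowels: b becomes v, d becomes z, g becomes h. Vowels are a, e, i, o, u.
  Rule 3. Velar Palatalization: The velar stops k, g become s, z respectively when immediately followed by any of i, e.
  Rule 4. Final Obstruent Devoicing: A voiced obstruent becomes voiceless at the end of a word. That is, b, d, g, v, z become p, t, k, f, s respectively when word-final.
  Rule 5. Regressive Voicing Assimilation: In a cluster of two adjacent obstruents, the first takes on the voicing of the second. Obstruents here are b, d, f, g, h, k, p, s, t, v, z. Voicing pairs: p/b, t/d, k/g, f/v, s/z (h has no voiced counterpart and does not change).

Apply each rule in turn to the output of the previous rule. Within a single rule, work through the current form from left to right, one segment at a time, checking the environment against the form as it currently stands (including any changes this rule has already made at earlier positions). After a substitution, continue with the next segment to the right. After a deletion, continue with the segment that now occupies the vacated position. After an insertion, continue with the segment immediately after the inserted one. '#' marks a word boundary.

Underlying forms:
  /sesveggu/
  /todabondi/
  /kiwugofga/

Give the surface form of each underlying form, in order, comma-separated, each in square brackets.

[sezveggu], [tozavondi], [siwuhovga]

/sesveggu/:
  Rule 1 Pre-h Lowering: no change — [sesveggu]
  Rule 2 Spirantization: no change — [sesveggu]
  Rule 3 Velar Palatalization: no change — [sesveggu]
  Rule 4 Final Obstruent Devoicing: no change — [sesveggu]
  Rule 5 Regressive Voicing Assimilation: [sesveggu] → [sezveggu]
/todabondi/:
  Rule 1 Pre-h Lowering: no change — [todabondi]
  Rule 2 Spirantization: [todabondi] → [tozavondi]
  Rule 3 Velar Palatalization: no change — [tozavondi]
  Rule 4 Final Obstruent Devoicing: no change — [tozavondi]
  Rule 5 Regressive Voicing Assimilation: no change — [tozavondi]
/kiwugofga/:
  Rule 1 Pre-h Lowering: no change — [kiwugofga]
  Rule 2 Spirantization: [kiwugofga] → [kiwuhofga]
  Rule 3 Velar Palatalization: [kiwuhofga] → [siwuhofga]
  Rule 4 Final Obstruent Devoicing: no change — [siwuhofga]
  Rule 5 Regressive Voicing Assimilation: [siwuhofga] → [siwuhovga]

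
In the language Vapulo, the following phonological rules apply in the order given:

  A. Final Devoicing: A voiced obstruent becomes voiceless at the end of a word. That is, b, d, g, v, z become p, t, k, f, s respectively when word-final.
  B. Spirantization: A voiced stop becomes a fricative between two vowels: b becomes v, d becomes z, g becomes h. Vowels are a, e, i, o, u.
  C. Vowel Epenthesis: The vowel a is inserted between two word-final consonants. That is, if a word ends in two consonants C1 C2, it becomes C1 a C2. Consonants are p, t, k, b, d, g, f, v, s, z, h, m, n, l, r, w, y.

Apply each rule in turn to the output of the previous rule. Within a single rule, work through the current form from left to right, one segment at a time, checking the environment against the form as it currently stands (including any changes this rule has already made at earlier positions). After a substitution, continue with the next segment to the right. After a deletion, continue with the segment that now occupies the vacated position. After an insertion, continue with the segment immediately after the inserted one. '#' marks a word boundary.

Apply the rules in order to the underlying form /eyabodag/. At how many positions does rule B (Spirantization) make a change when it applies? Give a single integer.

2

A Final Devoicing: [eyabodag] → [eyabodak]
B Spirantization: [eyabodak] → [eyavozak]
C Vowel Epenthesis: no change — [eyavozak]
Rule B changed 2 position(s).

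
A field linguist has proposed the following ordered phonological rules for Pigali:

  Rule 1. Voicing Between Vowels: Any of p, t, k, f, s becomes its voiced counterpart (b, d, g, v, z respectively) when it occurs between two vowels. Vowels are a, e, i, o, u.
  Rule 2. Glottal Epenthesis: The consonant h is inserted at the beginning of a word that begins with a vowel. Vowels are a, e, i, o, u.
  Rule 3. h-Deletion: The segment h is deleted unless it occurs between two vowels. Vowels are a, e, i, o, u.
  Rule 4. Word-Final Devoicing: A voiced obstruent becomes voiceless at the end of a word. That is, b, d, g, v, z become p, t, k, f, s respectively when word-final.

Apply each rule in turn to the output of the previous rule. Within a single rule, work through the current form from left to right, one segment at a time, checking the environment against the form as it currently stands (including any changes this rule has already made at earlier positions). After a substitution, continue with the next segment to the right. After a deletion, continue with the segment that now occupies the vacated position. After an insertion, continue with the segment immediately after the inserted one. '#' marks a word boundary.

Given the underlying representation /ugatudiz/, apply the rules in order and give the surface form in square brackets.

Rule 1 Voicing Between Vowels: [ugatudiz] → [ugadudiz]
Rule 2 Glottal Epenthesis: [ugadudiz] → [hugadudiz]
Rule 3 h-Deletion: [hugadudiz] → [ugadudiz]
Rule 4 Word-Final Devoicing: [ugadudiz] → [ugadudis]

[ugadudis]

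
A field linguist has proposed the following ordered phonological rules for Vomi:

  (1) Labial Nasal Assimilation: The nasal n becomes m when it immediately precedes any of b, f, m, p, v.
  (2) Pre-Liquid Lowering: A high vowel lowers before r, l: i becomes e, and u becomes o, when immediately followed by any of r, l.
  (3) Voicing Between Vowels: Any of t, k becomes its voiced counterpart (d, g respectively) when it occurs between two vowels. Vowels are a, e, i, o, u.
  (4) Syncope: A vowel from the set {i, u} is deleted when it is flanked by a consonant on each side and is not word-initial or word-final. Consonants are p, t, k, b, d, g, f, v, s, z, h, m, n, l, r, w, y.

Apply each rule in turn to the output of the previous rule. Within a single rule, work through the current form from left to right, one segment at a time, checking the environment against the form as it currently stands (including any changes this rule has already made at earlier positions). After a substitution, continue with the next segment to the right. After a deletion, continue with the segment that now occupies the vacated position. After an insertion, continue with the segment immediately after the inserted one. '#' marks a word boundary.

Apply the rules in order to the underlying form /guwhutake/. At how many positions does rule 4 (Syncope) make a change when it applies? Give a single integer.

(1) Labial Nasal Assimilation: no change — [guwhutake]
(2) Pre-Liquid Lowering: no change — [guwhutake]
(3) Voicing Between Vowels: [guwhutake] → [guwhudage]
(4) Syncope: [guwhudage] → [gwhdage]
Rule 4 changed 2 position(s).

2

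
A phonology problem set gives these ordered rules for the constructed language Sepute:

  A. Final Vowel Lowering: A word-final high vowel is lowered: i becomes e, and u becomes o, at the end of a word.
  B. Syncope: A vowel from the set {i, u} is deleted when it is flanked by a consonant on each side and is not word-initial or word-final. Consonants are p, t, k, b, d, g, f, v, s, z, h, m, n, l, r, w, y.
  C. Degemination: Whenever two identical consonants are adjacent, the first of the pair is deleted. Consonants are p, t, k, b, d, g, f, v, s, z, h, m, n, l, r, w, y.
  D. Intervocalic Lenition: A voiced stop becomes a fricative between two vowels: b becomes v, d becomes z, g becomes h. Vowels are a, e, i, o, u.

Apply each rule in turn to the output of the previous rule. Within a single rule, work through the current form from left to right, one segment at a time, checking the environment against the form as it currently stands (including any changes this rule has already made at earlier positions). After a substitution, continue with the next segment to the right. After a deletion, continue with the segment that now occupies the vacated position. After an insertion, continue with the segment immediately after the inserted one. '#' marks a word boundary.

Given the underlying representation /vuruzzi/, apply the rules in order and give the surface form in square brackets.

[vrze]

A Final Vowel Lowering: [vuruzzi] → [vuruzze]
B Syncope: [vuruzze] → [vrzze]
C Degemination: [vrzze] → [vrze]
D Intervocalic Lenition: no change — [vrze]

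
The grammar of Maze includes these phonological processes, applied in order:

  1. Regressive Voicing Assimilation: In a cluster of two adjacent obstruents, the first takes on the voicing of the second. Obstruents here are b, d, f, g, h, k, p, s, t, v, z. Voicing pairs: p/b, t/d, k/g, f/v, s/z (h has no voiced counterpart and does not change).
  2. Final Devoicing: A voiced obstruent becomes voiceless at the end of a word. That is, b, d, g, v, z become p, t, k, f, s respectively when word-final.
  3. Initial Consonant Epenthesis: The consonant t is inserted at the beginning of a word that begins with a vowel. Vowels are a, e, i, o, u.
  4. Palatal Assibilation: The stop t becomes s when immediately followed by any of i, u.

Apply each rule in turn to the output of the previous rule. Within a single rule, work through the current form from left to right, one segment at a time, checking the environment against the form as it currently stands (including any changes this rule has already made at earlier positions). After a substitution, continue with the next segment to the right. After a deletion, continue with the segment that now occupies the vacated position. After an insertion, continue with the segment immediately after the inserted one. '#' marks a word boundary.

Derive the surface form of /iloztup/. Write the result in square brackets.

[silossup]

1 Regressive Voicing Assimilation: [iloztup] → [ilostup]
2 Final Devoicing: no change — [ilostup]
3 Initial Consonant Epenthesis: [ilostup] → [tilostup]
4 Palatal Assibilation: [tilostup] → [silossup]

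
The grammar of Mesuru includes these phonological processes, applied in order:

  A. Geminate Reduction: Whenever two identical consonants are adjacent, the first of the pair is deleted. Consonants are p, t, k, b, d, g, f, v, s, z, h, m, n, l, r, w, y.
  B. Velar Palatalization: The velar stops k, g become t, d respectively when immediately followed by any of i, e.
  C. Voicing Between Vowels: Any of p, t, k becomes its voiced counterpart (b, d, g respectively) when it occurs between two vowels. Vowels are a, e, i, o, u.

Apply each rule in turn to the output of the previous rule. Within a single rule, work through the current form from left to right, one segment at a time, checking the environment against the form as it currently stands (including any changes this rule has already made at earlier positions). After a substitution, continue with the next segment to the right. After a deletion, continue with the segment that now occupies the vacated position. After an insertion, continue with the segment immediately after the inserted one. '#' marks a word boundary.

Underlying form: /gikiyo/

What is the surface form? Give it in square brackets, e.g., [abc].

A Geminate Reduction: no change — [gikiyo]
B Velar Palatalization: [gikiyo] → [ditiyo]
C Voicing Between Vowels: [ditiyo] → [didiyo]

[didiyo]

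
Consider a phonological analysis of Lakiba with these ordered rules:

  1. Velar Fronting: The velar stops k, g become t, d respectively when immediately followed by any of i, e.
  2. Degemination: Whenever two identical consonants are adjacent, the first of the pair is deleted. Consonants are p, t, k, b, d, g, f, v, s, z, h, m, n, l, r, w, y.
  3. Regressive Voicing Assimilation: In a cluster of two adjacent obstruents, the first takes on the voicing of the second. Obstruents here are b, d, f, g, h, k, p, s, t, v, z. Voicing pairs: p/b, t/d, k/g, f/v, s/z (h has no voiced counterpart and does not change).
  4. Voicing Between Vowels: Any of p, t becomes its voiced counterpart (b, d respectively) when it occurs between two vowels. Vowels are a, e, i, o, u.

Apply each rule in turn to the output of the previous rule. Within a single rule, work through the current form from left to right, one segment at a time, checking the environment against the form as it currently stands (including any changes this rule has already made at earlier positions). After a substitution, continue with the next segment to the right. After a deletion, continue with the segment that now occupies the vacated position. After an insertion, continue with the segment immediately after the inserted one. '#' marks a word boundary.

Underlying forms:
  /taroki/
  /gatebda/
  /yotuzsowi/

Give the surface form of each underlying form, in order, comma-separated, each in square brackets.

/taroki/:
  1 Velar Fronting: [taroki] → [taroti]
  2 Degemination: no change — [taroti]
  3 Regressive Voicing Assimilation: no change — [taroti]
  4 Voicing Between Vowels: [taroti] → [tarodi]
/gatebda/:
  1 Velar Fronting: no change — [gatebda]
  2 Degemination: no change — [gatebda]
  3 Regressive Voicing Assimilation: no change — [gatebda]
  4 Voicing Between Vowels: [gatebda] → [gadebda]
/yotuzsowi/:
  1 Velar Fronting: no change — [yotuzsowi]
  2 Degemination: no change — [yotuzsowi]
  3 Regressive Voicing Assimilation: [yotuzsowi] → [yotussowi]
  4 Voicing Between Vowels: [yotussowi] → [yodussowi]

[tarodi], [gadebda], [yodussowi]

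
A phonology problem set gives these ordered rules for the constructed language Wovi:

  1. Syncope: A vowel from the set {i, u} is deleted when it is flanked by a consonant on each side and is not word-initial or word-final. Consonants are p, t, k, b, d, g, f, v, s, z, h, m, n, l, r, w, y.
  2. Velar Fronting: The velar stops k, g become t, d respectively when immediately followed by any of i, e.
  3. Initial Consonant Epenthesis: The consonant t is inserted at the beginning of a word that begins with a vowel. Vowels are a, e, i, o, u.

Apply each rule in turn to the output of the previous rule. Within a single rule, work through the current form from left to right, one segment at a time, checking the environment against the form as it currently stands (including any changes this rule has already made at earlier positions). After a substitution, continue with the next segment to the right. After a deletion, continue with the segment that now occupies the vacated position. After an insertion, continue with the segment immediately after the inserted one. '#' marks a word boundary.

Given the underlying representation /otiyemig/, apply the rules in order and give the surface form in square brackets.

1 Syncope: [otiyemig] → [otyemg]
2 Velar Fronting: no change — [otyemg]
3 Initial Consonant Epenthesis: [otyemg] → [totyemg]

[totyemg]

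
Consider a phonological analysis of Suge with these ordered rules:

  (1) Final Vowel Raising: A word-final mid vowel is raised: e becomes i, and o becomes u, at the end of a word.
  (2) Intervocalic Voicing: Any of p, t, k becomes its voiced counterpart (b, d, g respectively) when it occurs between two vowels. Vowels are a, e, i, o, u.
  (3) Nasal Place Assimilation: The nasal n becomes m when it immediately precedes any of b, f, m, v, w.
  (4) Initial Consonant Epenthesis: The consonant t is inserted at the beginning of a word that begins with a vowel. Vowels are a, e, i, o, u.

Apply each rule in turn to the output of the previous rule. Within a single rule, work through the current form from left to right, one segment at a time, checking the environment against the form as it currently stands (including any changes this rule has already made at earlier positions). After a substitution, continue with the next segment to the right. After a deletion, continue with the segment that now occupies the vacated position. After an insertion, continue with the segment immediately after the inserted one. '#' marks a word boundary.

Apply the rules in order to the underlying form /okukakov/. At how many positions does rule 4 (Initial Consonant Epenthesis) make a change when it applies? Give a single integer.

1

(1) Final Vowel Raising: no change — [okukakov]
(2) Intervocalic Voicing: [okukakov] → [ogugagov]
(3) Nasal Place Assimilation: no change — [ogugagov]
(4) Initial Consonant Epenthesis: [ogugagov] → [togugagov]
Rule 4 changed 1 position(s).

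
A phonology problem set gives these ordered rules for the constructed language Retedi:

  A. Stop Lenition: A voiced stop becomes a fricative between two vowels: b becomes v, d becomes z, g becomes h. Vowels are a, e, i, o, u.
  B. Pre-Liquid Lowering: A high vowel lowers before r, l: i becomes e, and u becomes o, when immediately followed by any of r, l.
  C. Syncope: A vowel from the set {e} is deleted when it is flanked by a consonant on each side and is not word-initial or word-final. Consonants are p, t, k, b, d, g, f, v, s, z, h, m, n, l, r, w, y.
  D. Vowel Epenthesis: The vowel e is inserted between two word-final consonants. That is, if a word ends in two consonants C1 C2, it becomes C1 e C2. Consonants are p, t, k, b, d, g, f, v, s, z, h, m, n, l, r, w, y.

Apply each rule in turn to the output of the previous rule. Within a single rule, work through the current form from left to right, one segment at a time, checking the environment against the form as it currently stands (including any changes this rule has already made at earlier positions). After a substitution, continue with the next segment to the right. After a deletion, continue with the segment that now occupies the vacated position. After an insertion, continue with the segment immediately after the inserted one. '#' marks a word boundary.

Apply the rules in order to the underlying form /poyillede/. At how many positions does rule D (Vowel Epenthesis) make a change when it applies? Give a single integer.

0

A Stop Lenition: [poyillede] → [poyilleze]
B Pre-Liquid Lowering: [poyilleze] → [poyelleze]
C Syncope: [poyelleze] → [poyllze]
D Vowel Epenthesis: no change — [poyllze]
Rule D changed 0 position(s).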